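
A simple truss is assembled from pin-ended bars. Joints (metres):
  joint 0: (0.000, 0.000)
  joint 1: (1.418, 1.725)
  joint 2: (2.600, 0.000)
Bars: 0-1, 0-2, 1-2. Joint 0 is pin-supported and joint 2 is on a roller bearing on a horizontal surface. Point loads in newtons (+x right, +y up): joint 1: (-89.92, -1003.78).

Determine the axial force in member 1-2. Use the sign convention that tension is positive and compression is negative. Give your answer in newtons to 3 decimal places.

-591.315

N=3 nodes, M=3 members, R=3 reactions → 2N=6, M+R=6
member 0 (0-1): L=2.2330, (cx,cy)=(0.6350,0.7725)
member 1 (0-2): L=2.6000, (cx,cy)=(1.0000,0.0000)
member 2 (1-2): L=2.0911, (cx,cy)=(0.5652,-0.8249)
solve A·x = −loads:
  F[0-1] = -667.9523 N (compression)
  F[0-2] = +334.2406 N (tension)
  F[1-2] = -591.3152 N (compression)
  Rx@0 = +89.9200 N
  Ry@0 = +515.9923 N
  Ry@2 = +487.7877 N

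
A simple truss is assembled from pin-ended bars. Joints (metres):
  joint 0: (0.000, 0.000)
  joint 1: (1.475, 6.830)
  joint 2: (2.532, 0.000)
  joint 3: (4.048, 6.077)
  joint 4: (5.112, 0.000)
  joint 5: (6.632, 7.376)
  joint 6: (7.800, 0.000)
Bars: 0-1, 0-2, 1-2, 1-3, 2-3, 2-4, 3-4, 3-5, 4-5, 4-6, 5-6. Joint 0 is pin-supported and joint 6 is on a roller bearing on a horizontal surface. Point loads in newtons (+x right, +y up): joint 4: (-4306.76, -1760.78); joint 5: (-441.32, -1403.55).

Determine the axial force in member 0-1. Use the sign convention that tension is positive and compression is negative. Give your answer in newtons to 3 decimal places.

-1262.750

N=7 nodes, M=11 members, R=3 reactions → 2N=14, M+R=14
member 0 (0-1): L=6.9875, (cx,cy)=(0.2111,0.9775)
member 1 (0-2): L=2.5320, (cx,cy)=(1.0000,0.0000)
member 2 (1-2): L=6.9113, (cx,cy)=(0.1529,-0.9882)
member 3 (1-3): L=2.6809, (cx,cy)=(0.9597,-0.2809)
member 4 (2-3): L=6.2632, (cx,cy)=(0.2420,0.9703)
member 5 (2-4): L=2.5800, (cx,cy)=(1.0000,0.0000)
member 6 (3-4): L=6.1694, (cx,cy)=(0.1725,-0.9850)
member 7 (3-5): L=2.8921, (cx,cy)=(0.8935,0.4491)
member 8 (4-5): L=7.5310, (cx,cy)=(0.2018,0.9794)
member 9 (4-6): L=2.6880, (cx,cy)=(1.0000,0.0000)
member 10 (5-6): L=7.4679, (cx,cy)=(0.1564,-0.9877)
solve A·x = −loads:
  F[0-1] = -1262.7495 N (compression)
  F[0-2] = -4481.5229 N (compression)
  F[1-2] = +1390.9218 N (tension)
  F[1-3] = -499.3844 N (compression)
  F[2-3] = -1416.6846 N (compression)
  F[2-4] = -3925.8938 N (compression)
  F[3-4] = +766.0382 N (tension)
  F[3-5] = -1068.0977 N (compression)
  F[4-5] = +1027.3632 N (tension)
  F[4-6] = +305.6238 N (tension)
  F[5-6] = -1954.0834 N (compression)
  Rx@0 = +4748.0800 N
  Ry@0 = +1234.2948 N
  Ry@6 = +1930.0352 N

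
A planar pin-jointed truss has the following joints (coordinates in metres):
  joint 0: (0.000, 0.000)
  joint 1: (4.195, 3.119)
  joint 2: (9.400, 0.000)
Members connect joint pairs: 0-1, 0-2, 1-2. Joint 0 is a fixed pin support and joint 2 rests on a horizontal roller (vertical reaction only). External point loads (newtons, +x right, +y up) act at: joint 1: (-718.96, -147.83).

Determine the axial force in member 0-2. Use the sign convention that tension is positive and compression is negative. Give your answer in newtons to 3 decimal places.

N=3 nodes, M=3 members, R=3 reactions → 2N=6, M+R=6
member 0 (0-1): L=5.2274, (cx,cy)=(0.8025,0.5967)
member 1 (0-2): L=9.4000, (cx,cy)=(1.0000,0.0000)
member 2 (1-2): L=6.0680, (cx,cy)=(0.8578,-0.5140)
solve A·x = −loads:
  F[0-1] = -537.0140 N (compression)
  F[0-2] = -288.0089 N (compression)
  F[1-2] = +335.7593 N (tension)
  Rx@0 = +718.9600 N
  Ry@0 = +320.4140 N
  Ry@2 = -172.5840 N

-288.009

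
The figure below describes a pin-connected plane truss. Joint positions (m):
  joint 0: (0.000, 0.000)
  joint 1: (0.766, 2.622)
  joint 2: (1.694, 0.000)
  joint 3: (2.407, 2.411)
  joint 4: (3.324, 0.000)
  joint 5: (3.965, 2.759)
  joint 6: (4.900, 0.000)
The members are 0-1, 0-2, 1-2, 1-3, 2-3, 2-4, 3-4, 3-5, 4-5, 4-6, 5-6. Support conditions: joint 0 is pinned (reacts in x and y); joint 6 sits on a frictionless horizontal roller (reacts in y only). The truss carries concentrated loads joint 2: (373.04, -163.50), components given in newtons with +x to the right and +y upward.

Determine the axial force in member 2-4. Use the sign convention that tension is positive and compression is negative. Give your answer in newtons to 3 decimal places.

58.447

N=7 nodes, M=11 members, R=3 reactions → 2N=14, M+R=14
member 0 (0-1): L=2.7316, (cx,cy)=(0.2804,0.9599)
member 1 (0-2): L=1.6940, (cx,cy)=(1.0000,0.0000)
member 2 (1-2): L=2.7814, (cx,cy)=(0.3336,-0.9427)
member 3 (1-3): L=1.6545, (cx,cy)=(0.9918,-0.1275)
member 4 (2-3): L=2.5142, (cx,cy)=(0.2836,0.9589)
member 5 (2-4): L=1.6300, (cx,cy)=(1.0000,0.0000)
member 6 (3-4): L=2.5795, (cx,cy)=(0.3555,-0.9347)
member 7 (3-5): L=1.5964, (cx,cy)=(0.9760,0.2180)
member 8 (4-5): L=2.8325, (cx,cy)=(0.2263,0.9741)
member 9 (4-6): L=1.5760, (cx,cy)=(1.0000,0.0000)
member 10 (5-6): L=2.9131, (cx,cy)=(0.3210,-0.9471)
solve A·x = −loads:
  F[0-1] = -111.4473 N (compression)
  F[0-2] = +404.2922 N (tension)
  F[1-2] = +123.3546 N (tension)
  F[1-3] = -73.0053 N (compression)
  F[2-3] = +49.2352 N (tension)
  F[2-4] = +58.4467 N (tension)
  F[3-4] = -68.6129 N (compression)
  F[3-5] = -34.8943 N (compression)
  F[4-5] = +65.8390 N (tension)
  F[4-6] = +19.1556 N (tension)
  F[5-6] = -59.6819 N (compression)
  Rx@0 = -373.0400 N
  Ry@0 = +106.9757 N
  Ry@6 = +56.5243 N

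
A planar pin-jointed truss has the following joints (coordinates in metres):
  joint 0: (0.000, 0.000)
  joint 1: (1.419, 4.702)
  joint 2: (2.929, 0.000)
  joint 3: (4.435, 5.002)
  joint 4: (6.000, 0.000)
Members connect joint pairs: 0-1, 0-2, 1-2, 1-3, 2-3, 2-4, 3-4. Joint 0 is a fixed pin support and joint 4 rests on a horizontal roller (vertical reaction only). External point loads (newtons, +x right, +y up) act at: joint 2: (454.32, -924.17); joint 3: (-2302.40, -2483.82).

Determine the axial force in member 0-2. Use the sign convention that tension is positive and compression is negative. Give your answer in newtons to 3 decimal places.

N=5 nodes, M=7 members, R=3 reactions → 2N=10, M+R=10
member 0 (0-1): L=4.9115, (cx,cy)=(0.2889,0.9574)
member 1 (0-2): L=2.9290, (cx,cy)=(1.0000,0.0000)
member 2 (1-2): L=4.9385, (cx,cy)=(0.3058,-0.9521)
member 3 (1-3): L=3.0309, (cx,cy)=(0.9951,0.0990)
member 4 (2-3): L=5.2238, (cx,cy)=(0.2883,0.9575)
member 5 (2-4): L=3.0710, (cx,cy)=(1.0000,0.0000)
member 6 (3-4): L=5.2411, (cx,cy)=(0.2986,-0.9544)
solve A·x = −loads:
  F[0-1] = -3175.7504 N (compression)
  F[0-2] = -930.5531 N (compression)
  F[1-2] = +3001.5115 N (tension)
  F[1-3] = -1844.3262 N (compression)
  F[2-3] = -2019.3331 N (compression)
  F[2-4] = +115.0353 N (tension)
  F[3-4] = -385.2475 N (compression)
  Rx@0 = +1848.0800 N
  Ry@0 = +3040.3182 N
  Ry@4 = +367.6718 N

-930.553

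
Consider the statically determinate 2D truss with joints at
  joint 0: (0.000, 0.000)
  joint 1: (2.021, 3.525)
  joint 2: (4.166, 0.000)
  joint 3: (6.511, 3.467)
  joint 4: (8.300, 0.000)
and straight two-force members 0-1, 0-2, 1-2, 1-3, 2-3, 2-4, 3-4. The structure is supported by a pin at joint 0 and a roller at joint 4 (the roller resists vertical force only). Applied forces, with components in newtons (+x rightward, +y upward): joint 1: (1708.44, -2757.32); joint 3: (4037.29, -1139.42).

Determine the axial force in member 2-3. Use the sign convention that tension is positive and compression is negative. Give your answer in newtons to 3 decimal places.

N=5 nodes, M=7 members, R=3 reactions → 2N=10, M+R=10
member 0 (0-1): L=4.0633, (cx,cy)=(0.4974,0.8675)
member 1 (0-2): L=4.1660, (cx,cy)=(1.0000,0.0000)
member 2 (1-2): L=4.1263, (cx,cy)=(0.5198,-0.8543)
member 3 (1-3): L=4.4904, (cx,cy)=(0.9999,-0.0129)
member 4 (2-3): L=4.1856, (cx,cy)=(0.5603,0.8283)
member 5 (2-4): L=4.1340, (cx,cy)=(1.0000,0.0000)
member 6 (3-4): L=3.9014, (cx,cy)=(0.4586,-0.8887)
solve A·x = −loads:
  F[0-1] = +92.7575 N (tension)
  F[0-2] = +5699.5939 N (tension)
  F[1-2] = -3322.8771 N (compression)
  F[1-3] = +65.0381 N (tension)
  F[2-3] = +3426.9757 N (tension)
  F[2-4] = +2052.2725 N (tension)
  F[3-4] = -4475.4912 N (compression)
  Rx@0 = -5745.7300 N
  Ry@0 = -80.4700 N
  Ry@4 = +3977.2100 N

3426.976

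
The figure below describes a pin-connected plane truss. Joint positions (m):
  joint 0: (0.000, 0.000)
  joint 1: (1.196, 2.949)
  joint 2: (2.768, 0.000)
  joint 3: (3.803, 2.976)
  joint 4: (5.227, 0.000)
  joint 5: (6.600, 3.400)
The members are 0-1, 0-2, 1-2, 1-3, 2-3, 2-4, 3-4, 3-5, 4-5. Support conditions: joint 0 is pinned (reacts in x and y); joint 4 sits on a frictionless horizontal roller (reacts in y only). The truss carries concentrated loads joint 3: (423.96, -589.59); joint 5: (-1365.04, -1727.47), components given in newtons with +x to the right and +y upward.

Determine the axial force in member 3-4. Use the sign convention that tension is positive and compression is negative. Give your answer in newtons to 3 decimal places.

N=6 nodes, M=9 members, R=3 reactions → 2N=12, M+R=12
member 0 (0-1): L=3.1823, (cx,cy)=(0.3758,0.9267)
member 1 (0-2): L=2.7680, (cx,cy)=(1.0000,0.0000)
member 2 (1-2): L=3.3418, (cx,cy)=(0.4704,-0.8825)
member 3 (1-3): L=2.6071, (cx,cy)=(0.9999,0.0104)
member 4 (2-3): L=3.1508, (cx,cy)=(0.3285,0.9445)
member 5 (2-4): L=2.4590, (cx,cy)=(1.0000,0.0000)
member 6 (3-4): L=3.2991, (cx,cy)=(0.4316,-0.9021)
member 7 (3-5): L=2.8290, (cx,cy)=(0.9887,0.1499)
member 8 (4-5): L=3.6668, (cx,cy)=(0.3744,0.9272)
solve A·x = −loads:
  F[0-1] = -381.3513 N (compression)
  F[0-2] = -797.7571 N (compression)
  F[1-2] = +396.5966 N (tension)
  F[1-3] = -329.9004 N (compression)
  F[2-3] = -370.5389 N (compression)
  F[2-4] = -489.4813 N (compression)
  F[3-4] = -381.3222 N (compression)
  F[3-5] = -719.0923 N (compression)
  F[4-5] = -1746.7726 N (compression)
  Rx@0 = +941.0800 N
  Ry@0 = +353.3941 N
  Ry@4 = +1963.6659 N

-381.322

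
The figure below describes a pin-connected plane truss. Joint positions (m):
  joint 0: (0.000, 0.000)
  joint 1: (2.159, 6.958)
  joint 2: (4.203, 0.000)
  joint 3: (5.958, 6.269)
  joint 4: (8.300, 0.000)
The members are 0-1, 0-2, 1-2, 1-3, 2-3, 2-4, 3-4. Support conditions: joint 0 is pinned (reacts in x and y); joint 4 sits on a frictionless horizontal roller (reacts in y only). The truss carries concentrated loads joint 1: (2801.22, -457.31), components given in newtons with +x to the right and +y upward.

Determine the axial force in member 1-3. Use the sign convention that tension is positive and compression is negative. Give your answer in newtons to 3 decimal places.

-1559.555

N=5 nodes, M=7 members, R=3 reactions → 2N=10, M+R=10
member 0 (0-1): L=7.2853, (cx,cy)=(0.2964,0.9551)
member 1 (0-2): L=4.2030, (cx,cy)=(1.0000,0.0000)
member 2 (1-2): L=7.2520, (cx,cy)=(0.2819,-0.9595)
member 3 (1-3): L=3.8610, (cx,cy)=(0.9839,-0.1785)
member 4 (2-3): L=6.5100, (cx,cy)=(0.2696,0.9630)
member 5 (2-4): L=4.0970, (cx,cy)=(1.0000,0.0000)
member 6 (3-4): L=6.6922, (cx,cy)=(0.3500,-0.9368)
solve A·x = −loads:
  F[0-1] = +2104.4812 N (tension)
  F[0-2] = +2177.5534 N (tension)
  F[1-2] = -2281.4443 N (compression)
  F[1-3] = -1559.5551 N (compression)
  F[2-3] = +2273.1070 N (tension)
  F[2-4] = +921.7279 N (tension)
  F[3-4] = -2633.8057 N (compression)
  Rx@0 = -2801.2200 N
  Ry@0 = -2009.9455 N
  Ry@4 = +2467.2555 N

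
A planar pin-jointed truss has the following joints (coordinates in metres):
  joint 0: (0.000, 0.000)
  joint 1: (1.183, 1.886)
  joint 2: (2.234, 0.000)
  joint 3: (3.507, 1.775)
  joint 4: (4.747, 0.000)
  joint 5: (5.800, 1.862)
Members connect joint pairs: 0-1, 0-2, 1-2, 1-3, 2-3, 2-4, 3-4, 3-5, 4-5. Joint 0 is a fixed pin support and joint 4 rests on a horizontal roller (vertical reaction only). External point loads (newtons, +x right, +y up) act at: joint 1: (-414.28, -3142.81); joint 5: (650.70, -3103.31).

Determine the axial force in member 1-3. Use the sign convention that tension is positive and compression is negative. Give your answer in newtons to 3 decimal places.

301.822

N=6 nodes, M=9 members, R=3 reactions → 2N=12, M+R=12
member 0 (0-1): L=2.2263, (cx,cy)=(0.5314,0.8471)
member 1 (0-2): L=2.2340, (cx,cy)=(1.0000,0.0000)
member 2 (1-2): L=2.1591, (cx,cy)=(0.4868,-0.8735)
member 3 (1-3): L=2.3266, (cx,cy)=(0.9989,-0.0477)
member 4 (2-3): L=2.1843, (cx,cy)=(0.5828,0.8126)
member 5 (2-4): L=2.5130, (cx,cy)=(1.0000,0.0000)
member 6 (3-4): L=2.1652, (cx,cy)=(0.5727,-0.8198)
member 7 (3-5): L=2.2946, (cx,cy)=(0.9993,0.0379)
member 8 (4-5): L=2.1391, (cx,cy)=(0.4923,0.8704)
solve A·x = −loads:
  F[0-1] = -1865.7617 N (compression)
  F[0-2] = +1227.8317 N (tension)
  F[1-2] = -1804.9318 N (compression)
  F[1-3] = +301.8220 N (tension)
  F[2-3] = +1940.2089 N (tension)
  F[2-4] = -781.5247 N (compression)
  F[3-4] = -1791.9245 N (compression)
  F[3-5] = +2460.2058 N (tension)
  F[4-5] = -3672.3399 N (compression)
  Rx@0 = -236.4200 N
  Ry@0 = +1580.5600 N
  Ry@4 = +4665.5600 N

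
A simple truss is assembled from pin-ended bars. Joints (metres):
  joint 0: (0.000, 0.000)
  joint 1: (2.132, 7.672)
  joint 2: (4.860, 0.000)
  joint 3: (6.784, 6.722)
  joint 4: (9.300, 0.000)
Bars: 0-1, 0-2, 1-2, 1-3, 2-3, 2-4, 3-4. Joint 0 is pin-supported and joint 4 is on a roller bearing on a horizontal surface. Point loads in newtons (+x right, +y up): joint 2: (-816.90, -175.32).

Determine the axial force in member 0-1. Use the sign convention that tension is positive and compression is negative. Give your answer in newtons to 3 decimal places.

-86.873

N=5 nodes, M=7 members, R=3 reactions → 2N=10, M+R=10
member 0 (0-1): L=7.9627, (cx,cy)=(0.2677,0.9635)
member 1 (0-2): L=4.8600, (cx,cy)=(1.0000,0.0000)
member 2 (1-2): L=8.1426, (cx,cy)=(0.3350,-0.9422)
member 3 (1-3): L=4.7480, (cx,cy)=(0.9798,-0.2001)
member 4 (2-3): L=6.9919, (cx,cy)=(0.2752,0.9614)
member 5 (2-4): L=4.4400, (cx,cy)=(1.0000,0.0000)
member 6 (3-4): L=7.1774, (cx,cy)=(0.3505,-0.9365)
solve A·x = −loads:
  F[0-1] = -86.8730 N (compression)
  F[0-2] = -793.6400 N (compression)
  F[1-2] = +101.2270 N (tension)
  F[1-3] = -58.3540 N (compression)
  F[2-3] = +83.1533 N (tension)
  F[2-4] = +34.2923 N (tension)
  F[3-4] = -97.8262 N (compression)
  Rx@0 = +816.9000 N
  Ry@0 = +83.7012 N
  Ry@4 = +91.6188 N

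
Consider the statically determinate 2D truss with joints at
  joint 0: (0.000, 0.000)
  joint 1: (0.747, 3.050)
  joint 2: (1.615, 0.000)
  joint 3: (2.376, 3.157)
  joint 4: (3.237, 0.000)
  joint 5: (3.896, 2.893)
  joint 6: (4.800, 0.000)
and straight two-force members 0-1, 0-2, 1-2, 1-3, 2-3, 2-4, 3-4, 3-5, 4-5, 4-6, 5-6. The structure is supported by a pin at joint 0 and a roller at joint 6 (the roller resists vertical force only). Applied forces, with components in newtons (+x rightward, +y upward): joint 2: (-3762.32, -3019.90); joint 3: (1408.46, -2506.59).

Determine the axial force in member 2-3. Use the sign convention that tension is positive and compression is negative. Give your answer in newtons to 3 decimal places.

778.275

N=7 nodes, M=11 members, R=3 reactions → 2N=14, M+R=14
member 0 (0-1): L=3.1401, (cx,cy)=(0.2379,0.9713)
member 1 (0-2): L=1.6150, (cx,cy)=(1.0000,0.0000)
member 2 (1-2): L=3.1711, (cx,cy)=(0.2737,-0.9618)
member 3 (1-3): L=1.6325, (cx,cy)=(0.9978,0.0655)
member 4 (2-3): L=3.2474, (cx,cy)=(0.2343,0.9722)
member 5 (2-4): L=1.6220, (cx,cy)=(1.0000,0.0000)
member 6 (3-4): L=3.2723, (cx,cy)=(0.2631,-0.9648)
member 7 (3-5): L=1.5428, (cx,cy)=(0.9852,-0.1711)
member 8 (4-5): L=2.9671, (cx,cy)=(0.2221,0.9750)
member 9 (4-6): L=1.5630, (cx,cy)=(1.0000,0.0000)
member 10 (5-6): L=3.0310, (cx,cy)=(0.2983,-0.9545)
solve A·x = −loads:
  F[0-1] = -2412.5594 N (compression)
  F[0-2] = -1779.9432 N (compression)
  F[1-2] = +2353.1657 N (tension)
  F[1-3] = -1220.6533 N (compression)
  F[2-3] = +778.2752 N (tension)
  F[2-4] = +2444.1080 N (tension)
  F[3-4] = -3001.6234 N (compression)
  F[3-5] = -1679.0956 N (compression)
  F[4-5] = +2970.0389 N (tension)
  F[4-6] = +994.6776 N (tension)
  F[5-6] = -3334.9771 N (compression)
  Rx@0 = +2353.8600 N
  Ry@0 = +2343.3016 N
  Ry@6 = +3183.1885 N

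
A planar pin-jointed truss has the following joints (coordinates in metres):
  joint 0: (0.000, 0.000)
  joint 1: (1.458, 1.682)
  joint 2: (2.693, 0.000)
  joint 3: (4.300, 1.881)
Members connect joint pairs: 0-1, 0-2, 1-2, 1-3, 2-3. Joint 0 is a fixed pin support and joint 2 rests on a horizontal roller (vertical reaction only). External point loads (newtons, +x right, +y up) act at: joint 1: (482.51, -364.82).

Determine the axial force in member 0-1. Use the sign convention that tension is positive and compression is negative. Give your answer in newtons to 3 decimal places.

177.418

N=4 nodes, M=5 members, R=3 reactions → 2N=8, M+R=8
member 0 (0-1): L=2.2260, (cx,cy)=(0.6550,0.7556)
member 1 (0-2): L=2.6930, (cx,cy)=(1.0000,0.0000)
member 2 (1-2): L=2.0867, (cx,cy)=(0.5918,-0.8061)
member 3 (1-3): L=2.8490, (cx,cy)=(0.9976,0.0699)
member 4 (2-3): L=2.4740, (cx,cy)=(0.6496,0.7603)
solve A·x = −loads:
  F[0-1] = +177.4176 N (tension)
  F[0-2] = +366.3016 N (tension)
  F[1-2] = -618.9186 N (compression)
  F[1-3] = -0.0000 N (compression)
  F[2-3] = +0.0000 N (tension)
  Rx@0 = -482.5100 N
  Ry@0 = -134.0621 N
  Ry@2 = +498.8821 N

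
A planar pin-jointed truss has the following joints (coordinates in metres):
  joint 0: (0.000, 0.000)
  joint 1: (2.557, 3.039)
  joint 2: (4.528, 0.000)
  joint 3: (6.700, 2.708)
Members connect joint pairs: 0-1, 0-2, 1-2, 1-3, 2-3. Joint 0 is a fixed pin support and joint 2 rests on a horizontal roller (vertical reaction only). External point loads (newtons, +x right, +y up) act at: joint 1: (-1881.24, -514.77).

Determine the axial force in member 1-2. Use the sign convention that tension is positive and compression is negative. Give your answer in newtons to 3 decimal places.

N=4 nodes, M=5 members, R=3 reactions → 2N=8, M+R=8
member 0 (0-1): L=3.9716, (cx,cy)=(0.6438,0.7652)
member 1 (0-2): L=4.5280, (cx,cy)=(1.0000,0.0000)
member 2 (1-2): L=3.6222, (cx,cy)=(0.5441,-0.8390)
member 3 (1-3): L=4.1562, (cx,cy)=(0.9968,-0.0796)
member 4 (2-3): L=3.4714, (cx,cy)=(0.6257,0.7801)
solve A·x = −loads:
  F[0-1] = -1942.9221 N (compression)
  F[0-2] = -630.3522 N (compression)
  F[1-2] = +1158.4293 N (tension)
  F[1-3] = -0.0000 N (compression)
  F[2-3] = +0.0000 N (tension)
  Rx@0 = +1881.2400 N
  Ry@0 = +1486.6829 N
  Ry@2 = -971.9129 N

1158.429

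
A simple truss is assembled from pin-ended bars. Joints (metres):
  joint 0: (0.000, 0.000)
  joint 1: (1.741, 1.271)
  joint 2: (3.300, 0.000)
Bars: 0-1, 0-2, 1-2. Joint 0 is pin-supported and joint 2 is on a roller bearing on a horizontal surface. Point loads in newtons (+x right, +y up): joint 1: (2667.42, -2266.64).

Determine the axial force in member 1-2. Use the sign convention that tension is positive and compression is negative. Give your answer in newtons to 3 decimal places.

-3518.348

N=3 nodes, M=3 members, R=3 reactions → 2N=6, M+R=6
member 0 (0-1): L=2.1556, (cx,cy)=(0.8077,0.5896)
member 1 (0-2): L=3.3000, (cx,cy)=(1.0000,0.0000)
member 2 (1-2): L=2.0114, (cx,cy)=(0.7751,-0.6319)
solve A·x = −loads:
  F[0-1] = -73.6981 N (compression)
  F[0-2] = +2726.9439 N (tension)
  F[1-2] = -3518.3484 N (compression)
  Rx@0 = -2667.4200 N
  Ry@0 = +43.4548 N
  Ry@2 = +2223.1852 N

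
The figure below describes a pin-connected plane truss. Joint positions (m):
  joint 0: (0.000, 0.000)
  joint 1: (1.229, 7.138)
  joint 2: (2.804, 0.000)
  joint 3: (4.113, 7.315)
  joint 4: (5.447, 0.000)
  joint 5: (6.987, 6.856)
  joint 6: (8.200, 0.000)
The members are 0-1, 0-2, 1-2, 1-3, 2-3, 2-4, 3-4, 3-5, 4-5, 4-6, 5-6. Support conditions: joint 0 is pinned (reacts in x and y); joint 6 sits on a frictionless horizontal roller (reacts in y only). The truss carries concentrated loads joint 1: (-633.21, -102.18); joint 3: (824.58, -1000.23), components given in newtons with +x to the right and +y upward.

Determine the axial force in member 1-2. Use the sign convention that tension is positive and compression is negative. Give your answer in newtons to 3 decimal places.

N=7 nodes, M=11 members, R=3 reactions → 2N=14, M+R=14
member 0 (0-1): L=7.2430, (cx,cy)=(0.1697,0.9855)
member 1 (0-2): L=2.8040, (cx,cy)=(1.0000,0.0000)
member 2 (1-2): L=7.3097, (cx,cy)=(0.2155,-0.9765)
member 3 (1-3): L=2.8894, (cx,cy)=(0.9981,0.0613)
member 4 (2-3): L=7.4312, (cx,cy)=(0.1761,0.9844)
member 5 (2-4): L=2.6430, (cx,cy)=(1.0000,0.0000)
member 6 (3-4): L=7.4356, (cx,cy)=(0.1794,-0.9838)
member 7 (3-5): L=2.9104, (cx,cy)=(0.9875,-0.1577)
member 8 (4-5): L=7.0268, (cx,cy)=(0.2192,0.9757)
member 9 (4-6): L=2.7530, (cx,cy)=(1.0000,0.0000)
member 10 (5-6): L=6.9625, (cx,cy)=(0.1742,-0.9847)
solve A·x = −loads:
  F[0-1] = -406.9112 N (compression)
  F[0-2] = +260.4148 N (tension)
  F[1-2] = +336.9136 N (tension)
  F[1-3] = +492.4962 N (tension)
  F[2-3] = -334.2260 N (compression)
  F[2-4] = +391.8823 N (tension)
  F[3-4] = -668.8280 N (compression)
  F[3-5] = -275.3361 N (compression)
  F[4-5] = +674.3711 N (tension)
  F[4-6] = +124.0953 N (tension)
  F[5-6] = -712.2926 N (compression)
  Rx@0 = -191.3700 N
  Ry@0 = +401.0106 N
  Ry@6 = +701.3994 N

336.914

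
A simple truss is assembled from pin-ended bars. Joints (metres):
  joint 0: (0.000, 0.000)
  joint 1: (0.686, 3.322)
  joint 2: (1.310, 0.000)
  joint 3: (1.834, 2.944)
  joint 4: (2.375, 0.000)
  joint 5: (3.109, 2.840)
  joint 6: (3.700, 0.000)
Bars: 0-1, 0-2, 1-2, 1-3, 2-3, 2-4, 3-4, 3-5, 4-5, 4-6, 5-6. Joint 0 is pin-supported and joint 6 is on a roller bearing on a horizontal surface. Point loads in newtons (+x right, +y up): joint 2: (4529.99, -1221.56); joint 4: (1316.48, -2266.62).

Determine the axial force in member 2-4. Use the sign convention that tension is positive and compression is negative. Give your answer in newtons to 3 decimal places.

N=7 nodes, M=11 members, R=3 reactions → 2N=14, M+R=14
member 0 (0-1): L=3.3921, (cx,cy)=(0.2022,0.9793)
member 1 (0-2): L=1.3100, (cx,cy)=(1.0000,0.0000)
member 2 (1-2): L=3.3801, (cx,cy)=(0.1846,-0.9828)
member 3 (1-3): L=1.2086, (cx,cy)=(0.9498,-0.3128)
member 4 (2-3): L=2.9903, (cx,cy)=(0.1752,0.9845)
member 5 (2-4): L=1.0650, (cx,cy)=(1.0000,0.0000)
member 6 (3-4): L=2.9933, (cx,cy)=(0.1807,-0.9835)
member 7 (3-5): L=1.2792, (cx,cy)=(0.9967,-0.0813)
member 8 (4-5): L=2.9333, (cx,cy)=(0.2502,0.9682)
member 9 (4-6): L=1.3250, (cx,cy)=(1.0000,0.0000)
member 10 (5-6): L=2.9008, (cx,cy)=(0.2037,-0.9790)
solve A·x = −loads:
  F[0-1] = -1634.5311 N (compression)
  F[0-2] = +6177.0296 N (tension)
  F[1-2] = +1854.1779 N (tension)
  F[1-3] = -708.3960 N (compression)
  F[2-3] = -610.1897 N (compression)
  F[2-4] = +2096.2661 N (tension)
  F[3-4] = +457.0684 N (tension)
  F[3-5] = -865.2596 N (compression)
  F[4-5] = +1876.7854 N (tension)
  F[4-6] = +392.7701 N (tension)
  F[5-6] = -1927.8576 N (compression)
  Rx@0 = -5846.4700 N
  Ry@0 = +1600.7567 N
  Ry@6 = +1887.4233 N

2096.266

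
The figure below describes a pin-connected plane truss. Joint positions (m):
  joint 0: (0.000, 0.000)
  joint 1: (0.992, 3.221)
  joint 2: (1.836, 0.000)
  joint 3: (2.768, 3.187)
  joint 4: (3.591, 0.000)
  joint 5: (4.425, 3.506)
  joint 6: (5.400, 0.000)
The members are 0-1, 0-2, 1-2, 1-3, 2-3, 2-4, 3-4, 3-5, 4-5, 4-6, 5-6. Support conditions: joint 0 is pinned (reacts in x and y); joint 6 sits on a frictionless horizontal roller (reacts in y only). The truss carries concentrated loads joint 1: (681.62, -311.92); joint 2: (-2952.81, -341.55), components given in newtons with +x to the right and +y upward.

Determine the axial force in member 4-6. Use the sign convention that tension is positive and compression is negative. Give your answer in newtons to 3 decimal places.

161.295

N=7 nodes, M=11 members, R=3 reactions → 2N=14, M+R=14
member 0 (0-1): L=3.3703, (cx,cy)=(0.2943,0.9557)
member 1 (0-2): L=1.8360, (cx,cy)=(1.0000,0.0000)
member 2 (1-2): L=3.3297, (cx,cy)=(0.2535,-0.9673)
member 3 (1-3): L=1.7763, (cx,cy)=(0.9998,-0.0191)
member 4 (2-3): L=3.3205, (cx,cy)=(0.2807,0.9598)
member 5 (2-4): L=1.7550, (cx,cy)=(1.0000,0.0000)
member 6 (3-4): L=3.2915, (cx,cy)=(0.2500,-0.9682)
member 7 (3-5): L=1.6874, (cx,cy)=(0.9820,0.1890)
member 8 (4-5): L=3.6038, (cx,cy)=(0.2314,0.9729)
member 9 (4-6): L=1.8090, (cx,cy)=(1.0000,0.0000)
member 10 (5-6): L=3.6390, (cx,cy)=(0.2679,-0.9634)
solve A·x = −loads:
  F[0-1] = -76.8738 N (compression)
  F[0-2] = -2248.5633 N (compression)
  F[1-2] = -233.7369 N (compression)
  F[1-3] = -645.1189 N (compression)
  F[2-3] = +591.4286 N (tension)
  F[2-4] = +478.9972 N (tension)
  F[3-4] = -661.3878 N (compression)
  F[3-5] = -319.3867 N (compression)
  F[4-5] = +658.2490 N (tension)
  F[4-6] = +161.2954 N (tension)
  F[5-6] = -602.0116 N (compression)
  Rx@0 = +2271.1900 N
  Ry@0 = +73.4684 N
  Ry@6 = +580.0016 N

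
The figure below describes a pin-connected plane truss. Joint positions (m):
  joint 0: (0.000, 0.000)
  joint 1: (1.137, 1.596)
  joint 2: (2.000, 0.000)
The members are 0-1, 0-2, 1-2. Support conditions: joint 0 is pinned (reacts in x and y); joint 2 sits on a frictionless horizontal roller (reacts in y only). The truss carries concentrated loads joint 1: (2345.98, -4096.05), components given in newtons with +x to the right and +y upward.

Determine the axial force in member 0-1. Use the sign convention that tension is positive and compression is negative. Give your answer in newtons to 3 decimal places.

N=3 nodes, M=3 members, R=3 reactions → 2N=6, M+R=6
member 0 (0-1): L=1.9596, (cx,cy)=(0.5802,0.8145)
member 1 (0-2): L=2.0000, (cx,cy)=(1.0000,0.0000)
member 2 (1-2): L=1.8144, (cx,cy)=(0.4756,-0.8796)
solve A·x = −loads:
  F[0-1] = +128.4862 N (tension)
  F[0-2] = +2271.4292 N (tension)
  F[1-2] = -4775.4834 N (compression)
  Rx@0 = -2345.9800 N
  Ry@0 = -104.6465 N
  Ry@2 = +4200.6965 N

128.486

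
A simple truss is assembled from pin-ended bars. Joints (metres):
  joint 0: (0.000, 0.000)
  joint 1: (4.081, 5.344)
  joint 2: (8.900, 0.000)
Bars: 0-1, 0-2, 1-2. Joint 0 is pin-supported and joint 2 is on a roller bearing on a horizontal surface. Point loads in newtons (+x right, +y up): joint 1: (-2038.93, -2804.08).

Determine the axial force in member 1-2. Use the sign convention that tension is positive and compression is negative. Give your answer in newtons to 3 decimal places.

-82.821

N=3 nodes, M=3 members, R=3 reactions → 2N=6, M+R=6
member 0 (0-1): L=6.7241, (cx,cy)=(0.6069,0.7948)
member 1 (0-2): L=8.9000, (cx,cy)=(1.0000,0.0000)
member 2 (1-2): L=7.1959, (cx,cy)=(0.6697,-0.7426)
solve A·x = −loads:
  F[0-1] = -3450.8254 N (compression)
  F[0-2] = +55.4641 N (tension)
  F[1-2] = -82.8211 N (compression)
  Rx@0 = +2038.9300 N
  Ry@0 = +2742.5734 N
  Ry@2 = +61.5066 N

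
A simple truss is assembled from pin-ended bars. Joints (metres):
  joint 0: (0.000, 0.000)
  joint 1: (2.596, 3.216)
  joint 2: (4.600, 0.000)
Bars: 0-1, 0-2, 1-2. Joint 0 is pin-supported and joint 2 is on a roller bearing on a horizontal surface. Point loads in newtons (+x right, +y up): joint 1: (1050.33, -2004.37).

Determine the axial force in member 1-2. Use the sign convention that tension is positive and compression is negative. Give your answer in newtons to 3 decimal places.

-2198.020

N=3 nodes, M=3 members, R=3 reactions → 2N=6, M+R=6
member 0 (0-1): L=4.1330, (cx,cy)=(0.6281,0.7781)
member 1 (0-2): L=4.6000, (cx,cy)=(1.0000,0.0000)
member 2 (1-2): L=3.7893, (cx,cy)=(0.5289,-0.8487)
solve A·x = −loads:
  F[0-1] = -178.4942 N (compression)
  F[0-2] = +1162.4443 N (tension)
  F[1-2] = -2198.0197 N (compression)
  Rx@0 = -1050.3300 N
  Ry@0 = +138.8905 N
  Ry@2 = +1865.4795 N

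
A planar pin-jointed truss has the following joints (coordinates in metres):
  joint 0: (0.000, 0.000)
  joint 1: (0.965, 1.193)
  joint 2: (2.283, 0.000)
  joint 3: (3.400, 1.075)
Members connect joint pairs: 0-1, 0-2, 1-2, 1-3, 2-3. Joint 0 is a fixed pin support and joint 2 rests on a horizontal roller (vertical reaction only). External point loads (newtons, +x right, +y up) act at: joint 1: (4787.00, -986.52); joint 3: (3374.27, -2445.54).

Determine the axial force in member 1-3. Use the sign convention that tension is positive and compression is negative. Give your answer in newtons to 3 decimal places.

5638.387

N=4 nodes, M=5 members, R=3 reactions → 2N=8, M+R=8
member 0 (0-1): L=1.5344, (cx,cy)=(0.6289,0.7775)
member 1 (0-2): L=2.2830, (cx,cy)=(1.0000,0.0000)
member 2 (1-2): L=1.7777, (cx,cy)=(0.7414,-0.6711)
member 3 (1-3): L=2.4379, (cx,cy)=(0.9988,-0.0484)
member 4 (2-3): L=1.5503, (cx,cy)=(0.7205,0.6934)
solve A·x = −loads:
  F[0-1] = +6067.4029 N (tension)
  F[0-2] = +4345.4912 N (tension)
  F[1-2] = -8906.2527 N (compression)
  F[1-3] = +5638.3871 N (tension)
  F[2-3] = -3133.1517 N (compression)
  Rx@0 = -8161.2700 N
  Ry@0 = -4717.3307 N
  Ry@2 = +8149.3907 N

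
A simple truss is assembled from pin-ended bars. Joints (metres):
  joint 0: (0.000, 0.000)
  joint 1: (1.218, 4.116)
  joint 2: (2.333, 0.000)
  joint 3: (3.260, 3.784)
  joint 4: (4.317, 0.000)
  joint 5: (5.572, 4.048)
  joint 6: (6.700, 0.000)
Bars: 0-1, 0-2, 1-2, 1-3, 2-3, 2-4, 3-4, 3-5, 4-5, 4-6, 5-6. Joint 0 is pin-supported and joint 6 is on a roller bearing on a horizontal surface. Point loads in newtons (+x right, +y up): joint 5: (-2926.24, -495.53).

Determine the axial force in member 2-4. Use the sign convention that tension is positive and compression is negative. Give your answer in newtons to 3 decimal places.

-1331.218

N=7 nodes, M=11 members, R=3 reactions → 2N=14, M+R=14
member 0 (0-1): L=4.2924, (cx,cy)=(0.2838,0.9589)
member 1 (0-2): L=2.3330, (cx,cy)=(1.0000,0.0000)
member 2 (1-2): L=4.2644, (cx,cy)=(0.2615,-0.9652)
member 3 (1-3): L=2.0688, (cx,cy)=(0.9870,-0.1605)
member 4 (2-3): L=3.8959, (cx,cy)=(0.2379,0.9713)
member 5 (2-4): L=1.9840, (cx,cy)=(1.0000,0.0000)
member 6 (3-4): L=3.9289, (cx,cy)=(0.2690,-0.9631)
member 7 (3-5): L=2.3270, (cx,cy)=(0.9935,0.1134)
member 8 (4-5): L=4.2381, (cx,cy)=(0.2961,0.9551)
member 9 (4-6): L=2.3830, (cx,cy)=(1.0000,0.0000)
member 10 (5-6): L=4.2022, (cx,cy)=(0.2684,-0.9633)
solve A·x = −loads:
  F[0-1] = -1930.7601 N (compression)
  F[0-2] = -2378.3769 N (compression)
  F[1-2] = +2103.0386 N (tension)
  F[1-3] = -1112.1592 N (compression)
  F[2-3] = -2089.9009 N (compression)
  F[2-4] = -1331.2181 N (compression)
  F[3-4] = +1679.5975 N (tension)
  F[3-5] = -2060.1937 N (compression)
  F[4-5] = -1693.6319 N (compression)
  F[4-6] = -377.8214 N (compression)
  F[5-6] = +1407.5267 N (tension)
  Rx@0 = +2926.2400 N
  Ry@0 = +1851.3996 N
  Ry@6 = -1355.8696 N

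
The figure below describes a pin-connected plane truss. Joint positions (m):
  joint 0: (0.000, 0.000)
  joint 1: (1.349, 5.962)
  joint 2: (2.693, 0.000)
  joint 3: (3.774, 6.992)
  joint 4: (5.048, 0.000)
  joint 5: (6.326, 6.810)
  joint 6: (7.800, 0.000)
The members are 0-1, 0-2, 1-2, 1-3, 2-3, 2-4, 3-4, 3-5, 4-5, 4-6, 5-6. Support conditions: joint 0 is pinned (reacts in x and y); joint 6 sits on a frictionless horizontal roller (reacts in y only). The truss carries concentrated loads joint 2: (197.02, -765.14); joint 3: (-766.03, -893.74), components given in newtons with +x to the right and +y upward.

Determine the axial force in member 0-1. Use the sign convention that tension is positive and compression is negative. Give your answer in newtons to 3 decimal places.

N=7 nodes, M=11 members, R=3 reactions → 2N=14, M+R=14
member 0 (0-1): L=6.1127, (cx,cy)=(0.2207,0.9753)
member 1 (0-2): L=2.6930, (cx,cy)=(1.0000,0.0000)
member 2 (1-2): L=6.1116, (cx,cy)=(0.2199,-0.9755)
member 3 (1-3): L=2.6347, (cx,cy)=(0.9204,0.3909)
member 4 (2-3): L=7.0751, (cx,cy)=(0.1528,0.9883)
member 5 (2-4): L=2.3550, (cx,cy)=(1.0000,0.0000)
member 6 (3-4): L=7.1071, (cx,cy)=(0.1793,-0.9838)
member 7 (3-5): L=2.5585, (cx,cy)=(0.9975,-0.0711)
member 8 (4-5): L=6.9289, (cx,cy)=(0.1844,0.9828)
member 9 (4-6): L=2.7520, (cx,cy)=(1.0000,0.0000)
member 10 (5-6): L=6.9677, (cx,cy)=(0.2115,-0.9774)
solve A·x = −loads:
  F[0-1] = -1690.6385 N (compression)
  F[0-2] = -195.9070 N (compression)
  F[1-2] = +1394.3749 N (tension)
  F[1-3] = -738.5126 N (compression)
  F[2-3] = -602.1714 N (compression)
  F[2-4] = +5.7148 N (tension)
  F[3-4] = -9.8015 N (compression)
  F[3-5] = -3.9679 N (compression)
  F[4-5] = +9.8111 N (tension)
  F[4-6] = +2.1482 N (tension)
  F[5-6] = -10.1548 N (compression)
  Rx@0 = +569.0100 N
  Ry@0 = +1648.9550 N
  Ry@6 = +9.9250 N

-1690.638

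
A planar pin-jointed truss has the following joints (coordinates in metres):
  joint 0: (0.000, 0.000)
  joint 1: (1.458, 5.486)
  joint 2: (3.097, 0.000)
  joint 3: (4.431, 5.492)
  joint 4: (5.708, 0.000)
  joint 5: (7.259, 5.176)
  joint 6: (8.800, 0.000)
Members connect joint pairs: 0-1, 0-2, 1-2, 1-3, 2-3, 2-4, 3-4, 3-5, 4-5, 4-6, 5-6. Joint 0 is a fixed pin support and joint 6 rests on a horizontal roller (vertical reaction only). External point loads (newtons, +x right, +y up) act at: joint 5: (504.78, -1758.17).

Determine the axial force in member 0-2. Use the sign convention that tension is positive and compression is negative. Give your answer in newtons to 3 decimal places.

507.697

N=7 nodes, M=11 members, R=3 reactions → 2N=14, M+R=14
member 0 (0-1): L=5.6764, (cx,cy)=(0.2569,0.9665)
member 1 (0-2): L=3.0970, (cx,cy)=(1.0000,0.0000)
member 2 (1-2): L=5.7256, (cx,cy)=(0.2863,-0.9582)
member 3 (1-3): L=2.9730, (cx,cy)=(1.0000,0.0020)
member 4 (2-3): L=5.6517, (cx,cy)=(0.2360,0.9717)
member 5 (2-4): L=2.6110, (cx,cy)=(1.0000,0.0000)
member 6 (3-4): L=5.6385, (cx,cy)=(0.2265,-0.9740)
member 7 (3-5): L=2.8456, (cx,cy)=(0.9938,-0.1110)
member 8 (4-5): L=5.4034, (cx,cy)=(0.2870,0.9579)
member 9 (4-6): L=3.0920, (cx,cy)=(1.0000,0.0000)
member 10 (5-6): L=5.4005, (cx,cy)=(0.2853,-0.9584)
solve A·x = −loads:
  F[0-1] = -11.3582 N (compression)
  F[0-2] = +507.6974 N (tension)
  F[1-2] = +11.4435 N (tension)
  F[1-3] = -6.1932 N (compression)
  F[2-3] = -11.2834 N (compression)
  F[2-4] = +513.6365 N (tension)
  F[3-4] = +12.6137 N (tension)
  F[3-5] = -11.7861 N (compression)
  F[4-5] = -12.8257 N (compression)
  F[4-6] = +520.1747 N (tension)
  F[5-6] = -1822.9824 N (compression)
  Rx@0 = -504.7800 N
  Ry@0 = +10.9771 N
  Ry@6 = +1747.1929 N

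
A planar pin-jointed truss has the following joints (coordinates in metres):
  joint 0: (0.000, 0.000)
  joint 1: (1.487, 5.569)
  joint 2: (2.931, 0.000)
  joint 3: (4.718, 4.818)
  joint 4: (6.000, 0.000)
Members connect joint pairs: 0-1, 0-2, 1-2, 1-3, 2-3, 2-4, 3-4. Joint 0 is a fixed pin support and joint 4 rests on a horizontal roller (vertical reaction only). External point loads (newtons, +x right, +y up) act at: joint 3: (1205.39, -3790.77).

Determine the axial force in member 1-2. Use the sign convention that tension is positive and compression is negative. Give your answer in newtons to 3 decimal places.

-184.435

N=5 nodes, M=7 members, R=3 reactions → 2N=10, M+R=10
member 0 (0-1): L=5.7641, (cx,cy)=(0.2580,0.9662)
member 1 (0-2): L=2.9310, (cx,cy)=(1.0000,0.0000)
member 2 (1-2): L=5.7532, (cx,cy)=(0.2510,-0.9680)
member 3 (1-3): L=3.3171, (cx,cy)=(0.9740,-0.2264)
member 4 (2-3): L=5.1387, (cx,cy)=(0.3478,0.9376)
member 5 (2-4): L=3.0690, (cx,cy)=(1.0000,0.0000)
member 6 (3-4): L=4.9856, (cx,cy)=(0.2571,-0.9664)
solve A·x = −loads:
  F[0-1] = +163.5013 N (tension)
  F[0-2] = +1163.2106 N (tension)
  F[1-2] = -184.4347 N (compression)
  F[1-3] = +90.8295 N (tension)
  F[2-3] = +190.4153 N (tension)
  F[2-4] = +1050.7017 N (tension)
  F[3-4] = -4086.1348 N (compression)
  Rx@0 = -1205.3900 N
  Ry@0 = -157.9670 N
  Ry@4 = +3948.7370 N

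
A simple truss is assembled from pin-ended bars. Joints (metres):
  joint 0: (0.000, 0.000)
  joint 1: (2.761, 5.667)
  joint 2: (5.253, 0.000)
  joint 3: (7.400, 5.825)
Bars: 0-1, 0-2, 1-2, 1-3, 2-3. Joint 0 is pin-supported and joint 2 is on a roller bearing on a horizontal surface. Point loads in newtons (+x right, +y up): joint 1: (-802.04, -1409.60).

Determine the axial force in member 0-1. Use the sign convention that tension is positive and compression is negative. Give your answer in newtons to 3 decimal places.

N=4 nodes, M=5 members, R=3 reactions → 2N=8, M+R=8
member 0 (0-1): L=6.3038, (cx,cy)=(0.4380,0.8990)
member 1 (0-2): L=5.2530, (cx,cy)=(1.0000,0.0000)
member 2 (1-2): L=6.1907, (cx,cy)=(0.4025,-0.9154)
member 3 (1-3): L=4.6417, (cx,cy)=(0.9994,0.0340)
member 4 (2-3): L=6.2081, (cx,cy)=(0.3458,0.9383)
solve A·x = −loads:
  F[0-1] = -1706.3317 N (compression)
  F[0-2] = -54.6853 N (compression)
  F[1-2] = +135.8510 N (tension)
  F[1-3] = +0.0000 N (tension)
  F[2-3] = -0.0000 N (compression)
  Rx@0 = +802.0400 N
  Ry@0 = +1533.9585 N
  Ry@2 = -124.3585 N

-1706.332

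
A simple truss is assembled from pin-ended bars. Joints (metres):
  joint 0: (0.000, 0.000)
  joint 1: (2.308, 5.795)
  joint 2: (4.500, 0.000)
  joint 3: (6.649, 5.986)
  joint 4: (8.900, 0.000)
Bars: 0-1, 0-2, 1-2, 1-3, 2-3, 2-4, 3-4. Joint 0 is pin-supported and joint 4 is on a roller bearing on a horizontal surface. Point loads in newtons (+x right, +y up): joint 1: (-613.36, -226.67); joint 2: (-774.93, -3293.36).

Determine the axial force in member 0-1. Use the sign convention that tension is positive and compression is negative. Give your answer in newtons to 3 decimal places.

-2363.157

N=5 nodes, M=7 members, R=3 reactions → 2N=10, M+R=10
member 0 (0-1): L=6.2377, (cx,cy)=(0.3700,0.9290)
member 1 (0-2): L=4.5000, (cx,cy)=(1.0000,0.0000)
member 2 (1-2): L=6.1957, (cx,cy)=(0.3538,-0.9353)
member 3 (1-3): L=4.3452, (cx,cy)=(0.9990,0.0440)
member 4 (2-3): L=6.3601, (cx,cy)=(0.3379,0.9412)
member 5 (2-4): L=4.4000, (cx,cy)=(1.0000,0.0000)
member 6 (3-4): L=6.3952, (cx,cy)=(0.3520,-0.9360)
solve A·x = −loads:
  F[0-1] = -2363.1566 N (compression)
  F[0-2] = -513.9026 N (compression)
  F[1-2] = +2058.3706 N (tension)
  F[1-3] = -990.2214 N (compression)
  F[2-3] = +1453.6100 N (tension)
  F[2-4] = +498.1043 N (tension)
  F[3-4] = -1415.1492 N (compression)
  Rx@0 = +1388.2900 N
  Ry@0 = +2195.4398 N
  Ry@4 = +1324.5902 N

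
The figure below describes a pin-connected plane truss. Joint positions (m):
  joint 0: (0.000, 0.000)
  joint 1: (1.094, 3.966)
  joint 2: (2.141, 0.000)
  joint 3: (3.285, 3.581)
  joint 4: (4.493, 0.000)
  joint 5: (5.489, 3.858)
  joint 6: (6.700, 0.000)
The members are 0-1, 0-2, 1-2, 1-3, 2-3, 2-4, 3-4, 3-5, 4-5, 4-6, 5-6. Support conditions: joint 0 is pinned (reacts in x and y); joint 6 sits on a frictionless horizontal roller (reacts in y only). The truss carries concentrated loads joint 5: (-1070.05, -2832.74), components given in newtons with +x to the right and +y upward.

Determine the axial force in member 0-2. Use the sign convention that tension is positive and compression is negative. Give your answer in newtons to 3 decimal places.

N=7 nodes, M=11 members, R=3 reactions → 2N=14, M+R=14
member 0 (0-1): L=4.1141, (cx,cy)=(0.2659,0.9640)
member 1 (0-2): L=2.1410, (cx,cy)=(1.0000,0.0000)
member 2 (1-2): L=4.1019, (cx,cy)=(0.2552,-0.9669)
member 3 (1-3): L=2.2246, (cx,cy)=(0.9849,-0.1731)
member 4 (2-3): L=3.7593, (cx,cy)=(0.3043,0.9526)
member 5 (2-4): L=2.3520, (cx,cy)=(1.0000,0.0000)
member 6 (3-4): L=3.7793, (cx,cy)=(0.3196,-0.9475)
member 7 (3-5): L=2.2213, (cx,cy)=(0.9922,0.1247)
member 8 (4-5): L=3.9845, (cx,cy)=(0.2500,0.9683)
member 9 (4-6): L=2.2070, (cx,cy)=(1.0000,0.0000)
member 10 (5-6): L=4.0436, (cx,cy)=(0.2995,-0.9541)
solve A·x = −loads:
  F[0-1] = -1170.2987 N (compression)
  F[0-2] = -758.8519 N (compression)
  F[1-2] = +1282.8828 N (tension)
  F[1-3] = -648.4379 N (compression)
  F[2-3] = -1302.1455 N (compression)
  F[2-4] = -35.1380 N (compression)
  F[3-4] = +1010.5134 N (tension)
  F[3-5] = -1368.5941 N (compression)
  F[4-5] = -988.8949 N (compression)
  F[4-6] = +535.0547 N (tension)
  F[5-6] = -1786.5782 N (compression)
  Rx@0 = +1070.0500 N
  Ry@0 = +1128.1643 N
  Ry@6 = +1704.5757 N

-758.852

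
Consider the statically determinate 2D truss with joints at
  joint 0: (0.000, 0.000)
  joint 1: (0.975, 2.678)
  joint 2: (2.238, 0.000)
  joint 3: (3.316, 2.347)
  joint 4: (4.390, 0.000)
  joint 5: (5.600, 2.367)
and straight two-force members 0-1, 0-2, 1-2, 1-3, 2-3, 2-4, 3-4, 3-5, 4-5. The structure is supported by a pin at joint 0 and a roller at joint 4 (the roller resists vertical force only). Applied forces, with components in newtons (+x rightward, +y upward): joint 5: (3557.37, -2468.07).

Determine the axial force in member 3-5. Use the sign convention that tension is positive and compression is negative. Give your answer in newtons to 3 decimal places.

4840.891

N=6 nodes, M=9 members, R=3 reactions → 2N=12, M+R=12
member 0 (0-1): L=2.8500, (cx,cy)=(0.3421,0.9397)
member 1 (0-2): L=2.2380, (cx,cy)=(1.0000,0.0000)
member 2 (1-2): L=2.9609, (cx,cy)=(0.4266,-0.9045)
member 3 (1-3): L=2.3643, (cx,cy)=(0.9902,-0.1400)
member 4 (2-3): L=2.5827, (cx,cy)=(0.4174,0.9087)
member 5 (2-4): L=2.1520, (cx,cy)=(1.0000,0.0000)
member 6 (3-4): L=2.5811, (cx,cy)=(0.4161,-0.9093)
member 7 (3-5): L=2.2841, (cx,cy)=(1.0000,0.0088)
member 8 (4-5): L=2.6583, (cx,cy)=(0.4552,0.8904)
solve A·x = −loads:
  F[0-1] = +2765.1783 N (tension)
  F[0-2] = +2611.3768 N (tension)
  F[1-2] = -3236.5067 N (compression)
  F[1-3] = +2349.7029 N (tension)
  F[2-3] = +3221.2995 N (tension)
  F[2-4] = -113.7230 N (compression)
  F[3-4] = -2810.8400 N (compression)
  F[3-5] = +4840.8907 N (tension)
  F[4-5] = -2819.4588 N (compression)
  Rx@0 = -3557.3700 N
  Ry@0 = -2598.3279 N
  Ry@4 = +5066.3979 N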